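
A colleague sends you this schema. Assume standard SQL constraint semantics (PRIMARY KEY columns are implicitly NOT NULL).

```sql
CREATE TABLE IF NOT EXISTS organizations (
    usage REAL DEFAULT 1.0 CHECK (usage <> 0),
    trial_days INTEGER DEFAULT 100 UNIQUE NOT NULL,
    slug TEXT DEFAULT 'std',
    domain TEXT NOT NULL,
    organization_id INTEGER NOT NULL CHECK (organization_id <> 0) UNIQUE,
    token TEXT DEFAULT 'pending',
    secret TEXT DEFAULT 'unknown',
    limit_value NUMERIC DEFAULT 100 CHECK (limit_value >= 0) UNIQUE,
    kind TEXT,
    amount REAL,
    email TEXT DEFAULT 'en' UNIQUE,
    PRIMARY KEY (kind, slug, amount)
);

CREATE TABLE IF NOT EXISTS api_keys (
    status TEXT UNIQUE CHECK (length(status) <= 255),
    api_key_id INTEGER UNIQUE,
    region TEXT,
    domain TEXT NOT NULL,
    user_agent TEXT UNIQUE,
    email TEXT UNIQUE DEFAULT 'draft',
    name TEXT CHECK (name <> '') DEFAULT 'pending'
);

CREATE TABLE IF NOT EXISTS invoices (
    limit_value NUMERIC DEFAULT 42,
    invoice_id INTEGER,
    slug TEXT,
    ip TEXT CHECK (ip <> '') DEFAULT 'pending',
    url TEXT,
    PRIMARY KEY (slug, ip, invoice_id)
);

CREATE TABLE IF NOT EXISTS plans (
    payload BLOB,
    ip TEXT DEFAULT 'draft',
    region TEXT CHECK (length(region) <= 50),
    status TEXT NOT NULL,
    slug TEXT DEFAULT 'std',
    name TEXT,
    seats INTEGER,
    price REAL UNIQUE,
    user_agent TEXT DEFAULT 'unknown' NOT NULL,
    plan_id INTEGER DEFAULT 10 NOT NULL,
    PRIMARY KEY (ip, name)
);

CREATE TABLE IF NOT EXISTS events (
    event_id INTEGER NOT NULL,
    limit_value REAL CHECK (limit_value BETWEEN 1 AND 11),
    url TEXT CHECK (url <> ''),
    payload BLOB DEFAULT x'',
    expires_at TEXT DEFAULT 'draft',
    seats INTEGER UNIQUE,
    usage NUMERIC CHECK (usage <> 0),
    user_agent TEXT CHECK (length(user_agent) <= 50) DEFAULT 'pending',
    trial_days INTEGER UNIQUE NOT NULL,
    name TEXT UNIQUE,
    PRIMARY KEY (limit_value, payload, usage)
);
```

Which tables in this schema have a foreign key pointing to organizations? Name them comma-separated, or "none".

none

No REFERENCES clause anywhere in the schema names organizations.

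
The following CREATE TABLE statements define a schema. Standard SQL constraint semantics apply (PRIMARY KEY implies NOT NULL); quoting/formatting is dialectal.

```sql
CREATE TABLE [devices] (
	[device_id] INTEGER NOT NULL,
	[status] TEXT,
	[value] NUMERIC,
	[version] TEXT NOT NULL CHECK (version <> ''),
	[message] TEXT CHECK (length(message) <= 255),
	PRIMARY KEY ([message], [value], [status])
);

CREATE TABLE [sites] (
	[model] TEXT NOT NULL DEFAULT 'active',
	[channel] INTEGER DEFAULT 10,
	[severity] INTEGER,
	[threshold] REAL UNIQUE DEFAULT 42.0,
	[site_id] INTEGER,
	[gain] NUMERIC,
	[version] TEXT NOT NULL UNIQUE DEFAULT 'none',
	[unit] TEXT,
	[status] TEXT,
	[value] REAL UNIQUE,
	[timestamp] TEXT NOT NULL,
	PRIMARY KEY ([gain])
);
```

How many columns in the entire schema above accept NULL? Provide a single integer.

7

devices: 0 nullable (none — PK (message, value, status) and explicit NOT NULL columns excluded).
sites: 7 nullable (channel, severity, threshold, site_id, unit, status, value — PK (gain) and explicit NOT NULL columns excluded).
Total: 0 + 7 = 7.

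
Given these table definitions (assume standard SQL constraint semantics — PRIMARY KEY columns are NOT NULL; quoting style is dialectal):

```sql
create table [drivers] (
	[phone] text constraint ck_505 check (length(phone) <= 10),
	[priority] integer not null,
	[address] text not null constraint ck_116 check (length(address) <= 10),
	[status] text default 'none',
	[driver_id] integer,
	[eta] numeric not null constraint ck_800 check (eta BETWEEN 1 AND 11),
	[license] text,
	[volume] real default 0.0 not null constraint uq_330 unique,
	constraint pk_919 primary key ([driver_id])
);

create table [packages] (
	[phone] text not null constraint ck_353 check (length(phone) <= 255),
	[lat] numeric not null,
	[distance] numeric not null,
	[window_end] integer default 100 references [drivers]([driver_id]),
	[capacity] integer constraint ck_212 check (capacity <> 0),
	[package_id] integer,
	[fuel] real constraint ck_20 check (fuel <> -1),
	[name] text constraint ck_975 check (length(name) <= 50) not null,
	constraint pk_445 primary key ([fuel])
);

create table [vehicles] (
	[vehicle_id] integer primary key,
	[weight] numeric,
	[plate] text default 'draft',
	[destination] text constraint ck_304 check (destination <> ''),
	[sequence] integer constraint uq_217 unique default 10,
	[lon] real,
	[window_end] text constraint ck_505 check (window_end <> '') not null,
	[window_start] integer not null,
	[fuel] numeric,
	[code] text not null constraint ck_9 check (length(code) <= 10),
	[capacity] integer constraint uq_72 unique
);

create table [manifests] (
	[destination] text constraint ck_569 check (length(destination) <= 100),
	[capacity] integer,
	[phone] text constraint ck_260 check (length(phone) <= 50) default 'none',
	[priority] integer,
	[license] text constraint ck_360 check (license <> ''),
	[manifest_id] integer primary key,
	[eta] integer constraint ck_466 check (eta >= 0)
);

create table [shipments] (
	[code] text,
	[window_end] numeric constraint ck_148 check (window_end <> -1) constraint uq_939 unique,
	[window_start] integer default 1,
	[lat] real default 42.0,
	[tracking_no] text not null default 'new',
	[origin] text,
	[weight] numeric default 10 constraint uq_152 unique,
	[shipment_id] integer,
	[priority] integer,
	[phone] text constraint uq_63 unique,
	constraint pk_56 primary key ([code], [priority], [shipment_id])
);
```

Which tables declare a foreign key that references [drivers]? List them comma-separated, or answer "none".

- packages.window_end references drivers(driver_id).

packages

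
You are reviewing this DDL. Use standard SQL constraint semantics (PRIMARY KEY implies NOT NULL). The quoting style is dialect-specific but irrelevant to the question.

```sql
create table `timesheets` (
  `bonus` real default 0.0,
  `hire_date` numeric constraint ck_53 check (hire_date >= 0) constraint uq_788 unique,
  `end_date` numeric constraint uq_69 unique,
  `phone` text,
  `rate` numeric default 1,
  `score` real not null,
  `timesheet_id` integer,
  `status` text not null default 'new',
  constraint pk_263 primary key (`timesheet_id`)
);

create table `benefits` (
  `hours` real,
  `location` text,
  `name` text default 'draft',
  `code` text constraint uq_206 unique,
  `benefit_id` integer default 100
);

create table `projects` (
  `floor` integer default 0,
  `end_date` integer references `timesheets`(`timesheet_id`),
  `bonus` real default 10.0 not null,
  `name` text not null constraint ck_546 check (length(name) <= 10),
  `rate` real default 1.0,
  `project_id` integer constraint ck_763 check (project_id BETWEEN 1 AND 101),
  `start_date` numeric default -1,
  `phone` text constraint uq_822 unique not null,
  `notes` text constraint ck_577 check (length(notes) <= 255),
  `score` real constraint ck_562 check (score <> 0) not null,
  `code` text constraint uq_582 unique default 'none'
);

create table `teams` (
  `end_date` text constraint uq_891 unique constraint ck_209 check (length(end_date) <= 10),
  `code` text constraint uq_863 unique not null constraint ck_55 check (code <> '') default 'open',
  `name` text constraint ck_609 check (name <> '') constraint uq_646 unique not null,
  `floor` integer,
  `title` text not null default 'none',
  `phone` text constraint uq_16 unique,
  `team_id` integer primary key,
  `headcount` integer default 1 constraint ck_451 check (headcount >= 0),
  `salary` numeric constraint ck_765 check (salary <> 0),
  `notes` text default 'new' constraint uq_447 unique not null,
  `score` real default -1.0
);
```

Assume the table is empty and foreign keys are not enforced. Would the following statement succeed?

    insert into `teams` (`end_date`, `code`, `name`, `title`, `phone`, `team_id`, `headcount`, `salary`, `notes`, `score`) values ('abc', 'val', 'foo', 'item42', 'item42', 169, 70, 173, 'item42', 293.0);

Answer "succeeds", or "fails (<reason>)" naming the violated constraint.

NOT NULL columns: code is supplied; name is supplied; notes is supplied; team_id is supplied; title is supplied.
CHECK constraints: 'abc' satisfies (length(end_date) <= 10); 'val' satisfies (code <> ''); 'foo' satisfies (name <> ''); 70 satisfies (headcount >= 0); 173 satisfies (salary <> 0).
No constraint is violated.

succeeds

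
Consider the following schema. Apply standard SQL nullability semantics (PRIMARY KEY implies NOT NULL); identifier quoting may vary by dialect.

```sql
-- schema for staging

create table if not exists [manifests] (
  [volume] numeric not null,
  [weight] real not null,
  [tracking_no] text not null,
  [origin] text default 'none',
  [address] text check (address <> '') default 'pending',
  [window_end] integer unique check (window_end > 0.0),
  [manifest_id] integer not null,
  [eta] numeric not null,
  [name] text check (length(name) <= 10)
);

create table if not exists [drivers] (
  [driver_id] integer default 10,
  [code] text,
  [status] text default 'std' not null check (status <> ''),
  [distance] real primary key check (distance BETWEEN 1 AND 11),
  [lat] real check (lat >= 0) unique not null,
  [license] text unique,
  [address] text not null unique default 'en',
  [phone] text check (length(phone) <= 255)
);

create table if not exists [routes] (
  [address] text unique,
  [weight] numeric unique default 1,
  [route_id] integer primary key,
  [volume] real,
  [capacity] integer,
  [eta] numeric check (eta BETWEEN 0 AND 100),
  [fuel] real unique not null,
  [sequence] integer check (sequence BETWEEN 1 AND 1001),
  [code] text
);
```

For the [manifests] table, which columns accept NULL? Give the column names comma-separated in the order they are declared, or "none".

origin, address, window_end, name

- volume: declared NOT NULL → not nullable.
- weight: declared NOT NULL → not nullable.
- tracking_no: declared NOT NULL → not nullable.
- origin: DEFAULT only fills an omitted column; an explicit NULL is still allowed → nullable.
- address: CHECK does not forbid NULL (a CHECK constraint passes when its expression is NULL) → nullable.
- window_end: CHECK does not forbid NULL (a CHECK constraint passes when its expression is NULL) → nullable.
- manifest_id: declared NOT NULL → not nullable.
- eta: declared NOT NULL → not nullable.
- name: CHECK does not forbid NULL (a CHECK constraint passes when its expression is NULL) → nullable.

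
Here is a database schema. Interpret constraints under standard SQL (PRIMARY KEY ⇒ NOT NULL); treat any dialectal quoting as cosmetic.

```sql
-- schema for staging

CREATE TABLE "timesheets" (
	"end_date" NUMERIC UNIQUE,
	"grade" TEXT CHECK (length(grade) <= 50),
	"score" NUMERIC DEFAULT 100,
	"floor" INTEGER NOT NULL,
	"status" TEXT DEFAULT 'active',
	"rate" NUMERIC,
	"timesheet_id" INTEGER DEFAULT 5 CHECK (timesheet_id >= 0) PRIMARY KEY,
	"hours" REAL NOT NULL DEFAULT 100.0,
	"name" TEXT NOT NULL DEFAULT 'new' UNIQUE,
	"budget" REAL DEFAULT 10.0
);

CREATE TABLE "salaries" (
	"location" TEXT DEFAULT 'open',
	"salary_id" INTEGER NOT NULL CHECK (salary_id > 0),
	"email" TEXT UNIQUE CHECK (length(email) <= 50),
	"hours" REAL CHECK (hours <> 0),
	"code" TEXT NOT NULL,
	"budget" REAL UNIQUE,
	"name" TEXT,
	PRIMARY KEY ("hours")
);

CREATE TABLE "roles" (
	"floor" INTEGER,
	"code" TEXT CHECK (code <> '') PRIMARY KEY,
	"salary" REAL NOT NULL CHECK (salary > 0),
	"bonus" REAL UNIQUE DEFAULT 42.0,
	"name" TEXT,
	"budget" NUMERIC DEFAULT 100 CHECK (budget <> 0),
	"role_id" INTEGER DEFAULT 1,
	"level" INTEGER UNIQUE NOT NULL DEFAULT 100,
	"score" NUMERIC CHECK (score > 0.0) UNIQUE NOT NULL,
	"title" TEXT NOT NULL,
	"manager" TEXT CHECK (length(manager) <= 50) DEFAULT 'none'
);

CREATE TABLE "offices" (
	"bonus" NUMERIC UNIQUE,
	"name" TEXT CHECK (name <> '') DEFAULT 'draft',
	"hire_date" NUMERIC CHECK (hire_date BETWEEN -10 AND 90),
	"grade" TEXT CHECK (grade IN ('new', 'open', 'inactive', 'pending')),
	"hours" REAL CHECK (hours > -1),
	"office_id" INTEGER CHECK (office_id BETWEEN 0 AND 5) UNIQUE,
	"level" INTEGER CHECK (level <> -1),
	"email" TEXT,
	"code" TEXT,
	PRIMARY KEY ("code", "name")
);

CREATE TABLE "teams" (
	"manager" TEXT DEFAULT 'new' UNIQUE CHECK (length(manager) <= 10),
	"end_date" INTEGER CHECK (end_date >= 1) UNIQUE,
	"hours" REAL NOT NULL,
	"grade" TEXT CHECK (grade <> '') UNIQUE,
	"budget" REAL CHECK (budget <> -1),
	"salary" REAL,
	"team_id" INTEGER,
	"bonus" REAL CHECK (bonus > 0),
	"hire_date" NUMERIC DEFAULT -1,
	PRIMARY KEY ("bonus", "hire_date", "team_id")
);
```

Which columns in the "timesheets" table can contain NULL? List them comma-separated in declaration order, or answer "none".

- end_date: UNIQUE does not imply NOT NULL → nullable.
- grade: CHECK does not forbid NULL (a CHECK constraint passes when its expression is NULL) → nullable.
- score: DEFAULT only fills an omitted column; an explicit NULL is still allowed → nullable.
- floor: declared NOT NULL → not nullable.
- status: DEFAULT only fills an omitted column; an explicit NULL is still allowed → nullable.
- rate: no NOT NULL constraint applies → nullable.
- timesheet_id: part of the PRIMARY KEY, which implies NOT NULL → not nullable.
- hours: declared NOT NULL → not nullable.
- name: declared NOT NULL → not nullable.
- budget: DEFAULT only fills an omitted column; an explicit NULL is still allowed → nullable.

end_date, grade, score, status, rate, budget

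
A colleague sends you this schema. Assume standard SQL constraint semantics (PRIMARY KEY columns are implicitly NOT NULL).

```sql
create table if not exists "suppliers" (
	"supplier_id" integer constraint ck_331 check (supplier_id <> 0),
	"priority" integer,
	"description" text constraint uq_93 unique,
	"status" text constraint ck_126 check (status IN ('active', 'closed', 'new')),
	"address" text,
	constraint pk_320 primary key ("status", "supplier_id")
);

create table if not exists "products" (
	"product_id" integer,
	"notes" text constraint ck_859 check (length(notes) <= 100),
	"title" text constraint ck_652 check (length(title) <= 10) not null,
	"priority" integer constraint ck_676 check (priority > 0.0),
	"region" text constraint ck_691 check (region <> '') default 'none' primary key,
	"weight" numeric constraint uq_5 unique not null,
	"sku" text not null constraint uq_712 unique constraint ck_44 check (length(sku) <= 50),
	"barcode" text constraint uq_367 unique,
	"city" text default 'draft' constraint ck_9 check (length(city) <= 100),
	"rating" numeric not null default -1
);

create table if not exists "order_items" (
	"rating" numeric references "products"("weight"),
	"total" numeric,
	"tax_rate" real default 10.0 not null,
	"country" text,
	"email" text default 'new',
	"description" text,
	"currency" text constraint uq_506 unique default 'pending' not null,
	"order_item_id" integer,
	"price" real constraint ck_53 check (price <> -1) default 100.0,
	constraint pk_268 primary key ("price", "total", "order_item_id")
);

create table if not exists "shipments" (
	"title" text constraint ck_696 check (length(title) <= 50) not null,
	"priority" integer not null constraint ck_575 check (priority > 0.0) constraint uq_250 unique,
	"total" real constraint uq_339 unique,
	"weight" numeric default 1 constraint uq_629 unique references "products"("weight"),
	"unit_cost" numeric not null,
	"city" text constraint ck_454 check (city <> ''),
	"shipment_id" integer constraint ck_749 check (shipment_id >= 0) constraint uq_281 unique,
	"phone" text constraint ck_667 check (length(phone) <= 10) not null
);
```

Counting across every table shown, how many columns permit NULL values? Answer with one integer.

16

suppliers: 3 nullable (priority, description, address — PK (status, supplier_id) and explicit NOT NULL columns excluded).
products: 5 nullable (product_id, notes, priority, barcode, city — PK (region) and explicit NOT NULL columns excluded).
order_items: 4 nullable (rating, country, email, description — PK (price, total, order_item_id) and explicit NOT NULL columns excluded).
shipments: 4 nullable (total, weight, city, shipment_id — PK none and explicit NOT NULL columns excluded).
Total: 3 + 5 + 4 + 4 = 16.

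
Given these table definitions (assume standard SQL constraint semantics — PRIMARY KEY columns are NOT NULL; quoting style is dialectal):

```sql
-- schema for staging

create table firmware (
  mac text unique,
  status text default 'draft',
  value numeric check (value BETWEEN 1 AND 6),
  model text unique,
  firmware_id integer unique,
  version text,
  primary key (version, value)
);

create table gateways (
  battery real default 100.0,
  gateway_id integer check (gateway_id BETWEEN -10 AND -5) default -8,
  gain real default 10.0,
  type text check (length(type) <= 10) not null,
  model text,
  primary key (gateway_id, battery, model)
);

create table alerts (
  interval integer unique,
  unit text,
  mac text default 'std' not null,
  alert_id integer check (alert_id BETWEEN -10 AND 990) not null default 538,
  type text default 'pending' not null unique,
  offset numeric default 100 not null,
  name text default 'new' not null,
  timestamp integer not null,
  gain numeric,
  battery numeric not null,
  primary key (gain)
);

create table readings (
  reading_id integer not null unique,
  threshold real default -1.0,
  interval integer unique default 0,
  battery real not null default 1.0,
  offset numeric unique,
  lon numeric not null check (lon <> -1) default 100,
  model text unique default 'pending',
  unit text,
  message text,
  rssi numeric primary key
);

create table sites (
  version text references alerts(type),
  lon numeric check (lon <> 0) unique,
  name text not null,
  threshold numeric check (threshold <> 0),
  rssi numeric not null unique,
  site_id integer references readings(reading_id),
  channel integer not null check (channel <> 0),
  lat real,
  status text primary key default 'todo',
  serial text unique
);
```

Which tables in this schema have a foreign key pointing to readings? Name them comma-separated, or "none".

- sites.site_id references readings(reading_id).

sites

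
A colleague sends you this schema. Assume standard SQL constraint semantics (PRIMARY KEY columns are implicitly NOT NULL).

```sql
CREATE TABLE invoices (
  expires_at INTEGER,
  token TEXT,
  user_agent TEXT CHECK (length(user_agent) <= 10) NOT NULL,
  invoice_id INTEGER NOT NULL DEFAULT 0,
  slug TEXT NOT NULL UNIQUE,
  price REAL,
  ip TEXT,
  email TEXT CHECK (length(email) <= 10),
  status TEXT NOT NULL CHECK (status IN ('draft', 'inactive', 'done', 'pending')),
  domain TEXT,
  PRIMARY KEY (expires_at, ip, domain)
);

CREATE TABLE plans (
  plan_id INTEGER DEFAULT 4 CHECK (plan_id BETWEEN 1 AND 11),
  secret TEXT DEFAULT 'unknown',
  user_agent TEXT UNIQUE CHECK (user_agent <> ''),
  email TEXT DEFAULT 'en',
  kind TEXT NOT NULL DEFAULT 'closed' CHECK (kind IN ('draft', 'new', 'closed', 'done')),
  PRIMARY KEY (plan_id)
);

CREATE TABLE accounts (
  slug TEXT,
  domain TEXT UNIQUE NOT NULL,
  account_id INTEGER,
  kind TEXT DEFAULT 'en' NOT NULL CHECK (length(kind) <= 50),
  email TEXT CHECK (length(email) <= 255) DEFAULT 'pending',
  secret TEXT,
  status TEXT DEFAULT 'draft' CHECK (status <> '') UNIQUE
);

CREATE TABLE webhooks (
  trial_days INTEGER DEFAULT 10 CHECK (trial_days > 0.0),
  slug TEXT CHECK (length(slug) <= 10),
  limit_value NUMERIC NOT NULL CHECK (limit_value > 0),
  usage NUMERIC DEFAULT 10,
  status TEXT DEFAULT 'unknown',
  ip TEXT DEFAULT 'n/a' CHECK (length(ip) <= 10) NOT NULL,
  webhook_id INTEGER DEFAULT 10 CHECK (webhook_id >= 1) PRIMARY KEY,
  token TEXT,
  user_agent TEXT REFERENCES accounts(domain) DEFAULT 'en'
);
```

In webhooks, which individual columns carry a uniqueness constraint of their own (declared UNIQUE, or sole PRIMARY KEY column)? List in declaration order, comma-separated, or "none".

- trial_days: no UNIQUE or single-column PK constraint.
- slug: no UNIQUE or single-column PK constraint.
- limit_value: no UNIQUE or single-column PK constraint.
- usage: no UNIQUE or single-column PK constraint.
- status: no UNIQUE or single-column PK constraint.
- ip: no UNIQUE or single-column PK constraint.
- webhook_id: single-column PRIMARY KEY → unique.
- token: no UNIQUE or single-column PK constraint.
- user_agent: no UNIQUE or single-column PK constraint.

webhook_id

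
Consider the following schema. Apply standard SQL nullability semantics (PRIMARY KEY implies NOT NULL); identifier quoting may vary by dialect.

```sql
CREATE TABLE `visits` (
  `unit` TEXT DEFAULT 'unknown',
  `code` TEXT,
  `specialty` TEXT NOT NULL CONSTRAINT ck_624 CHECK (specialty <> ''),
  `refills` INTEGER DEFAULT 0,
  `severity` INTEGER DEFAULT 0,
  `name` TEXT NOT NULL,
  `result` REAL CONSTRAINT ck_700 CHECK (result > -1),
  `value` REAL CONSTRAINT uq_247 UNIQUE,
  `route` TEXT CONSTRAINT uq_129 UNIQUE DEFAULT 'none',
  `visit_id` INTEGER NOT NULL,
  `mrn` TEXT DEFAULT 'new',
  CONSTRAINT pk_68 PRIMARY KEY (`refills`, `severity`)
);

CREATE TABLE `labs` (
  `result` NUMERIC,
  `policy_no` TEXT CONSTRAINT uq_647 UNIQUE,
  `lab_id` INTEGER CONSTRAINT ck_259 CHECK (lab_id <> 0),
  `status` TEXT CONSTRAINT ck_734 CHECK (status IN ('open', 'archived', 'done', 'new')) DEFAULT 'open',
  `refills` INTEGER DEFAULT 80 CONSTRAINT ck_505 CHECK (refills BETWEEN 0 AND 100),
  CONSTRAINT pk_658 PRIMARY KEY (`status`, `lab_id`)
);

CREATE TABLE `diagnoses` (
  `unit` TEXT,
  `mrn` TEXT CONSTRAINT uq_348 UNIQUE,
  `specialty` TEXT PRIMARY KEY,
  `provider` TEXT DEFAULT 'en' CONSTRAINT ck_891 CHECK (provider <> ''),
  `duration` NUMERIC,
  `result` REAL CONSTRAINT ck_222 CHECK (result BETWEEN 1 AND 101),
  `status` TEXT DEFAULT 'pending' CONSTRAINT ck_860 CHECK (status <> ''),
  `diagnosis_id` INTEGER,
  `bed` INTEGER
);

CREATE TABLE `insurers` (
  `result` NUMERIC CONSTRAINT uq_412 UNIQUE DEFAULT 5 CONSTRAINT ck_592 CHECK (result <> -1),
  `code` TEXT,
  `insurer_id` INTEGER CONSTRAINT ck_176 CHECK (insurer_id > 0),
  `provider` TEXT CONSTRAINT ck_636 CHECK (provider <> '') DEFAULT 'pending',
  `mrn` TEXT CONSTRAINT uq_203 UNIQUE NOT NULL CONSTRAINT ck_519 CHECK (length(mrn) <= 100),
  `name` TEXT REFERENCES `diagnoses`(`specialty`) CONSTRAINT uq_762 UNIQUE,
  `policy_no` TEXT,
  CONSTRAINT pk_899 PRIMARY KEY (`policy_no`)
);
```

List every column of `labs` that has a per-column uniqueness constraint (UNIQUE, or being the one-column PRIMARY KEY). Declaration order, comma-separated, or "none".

- result: no UNIQUE or single-column PK constraint.
- policy_no: declared UNIQUE → unique.
- lab_id: part of a composite PRIMARY KEY — only the tuple is unique, not this column on its own.
- status: part of a composite PRIMARY KEY — only the tuple is unique, not this column on its own.
- refills: no UNIQUE or single-column PK constraint.

policy_no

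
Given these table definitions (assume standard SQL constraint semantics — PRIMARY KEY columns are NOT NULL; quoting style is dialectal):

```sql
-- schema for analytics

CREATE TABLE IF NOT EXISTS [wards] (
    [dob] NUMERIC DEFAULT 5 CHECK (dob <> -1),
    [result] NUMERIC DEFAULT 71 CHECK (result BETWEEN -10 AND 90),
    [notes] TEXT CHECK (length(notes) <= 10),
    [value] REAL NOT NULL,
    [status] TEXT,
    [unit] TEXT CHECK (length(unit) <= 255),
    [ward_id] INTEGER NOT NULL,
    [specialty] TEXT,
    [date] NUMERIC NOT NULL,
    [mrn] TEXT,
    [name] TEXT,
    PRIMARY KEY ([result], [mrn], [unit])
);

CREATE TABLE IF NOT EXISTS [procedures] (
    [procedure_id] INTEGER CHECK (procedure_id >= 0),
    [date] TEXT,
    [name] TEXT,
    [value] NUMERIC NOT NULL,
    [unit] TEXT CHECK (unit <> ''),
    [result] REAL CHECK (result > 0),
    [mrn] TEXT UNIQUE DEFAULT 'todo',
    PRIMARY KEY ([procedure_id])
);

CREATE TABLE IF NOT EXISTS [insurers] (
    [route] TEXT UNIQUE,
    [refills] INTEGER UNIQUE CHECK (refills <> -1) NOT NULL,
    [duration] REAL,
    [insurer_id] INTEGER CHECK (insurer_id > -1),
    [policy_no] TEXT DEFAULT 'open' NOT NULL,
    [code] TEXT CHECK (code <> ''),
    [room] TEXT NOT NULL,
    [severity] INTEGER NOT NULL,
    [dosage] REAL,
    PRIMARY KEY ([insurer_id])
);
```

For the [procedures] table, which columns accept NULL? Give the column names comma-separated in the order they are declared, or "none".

- procedure_id: part of the PRIMARY KEY, which implies NOT NULL → not nullable.
- date: no NOT NULL constraint applies → nullable.
- name: no NOT NULL constraint applies → nullable.
- value: declared NOT NULL → not nullable.
- unit: CHECK does not forbid NULL (a CHECK constraint passes when its expression is NULL) → nullable.
- result: CHECK does not forbid NULL (a CHECK constraint passes when its expression is NULL) → nullable.
- mrn: UNIQUE does not imply NOT NULL → nullable.

date, name, unit, result, mrn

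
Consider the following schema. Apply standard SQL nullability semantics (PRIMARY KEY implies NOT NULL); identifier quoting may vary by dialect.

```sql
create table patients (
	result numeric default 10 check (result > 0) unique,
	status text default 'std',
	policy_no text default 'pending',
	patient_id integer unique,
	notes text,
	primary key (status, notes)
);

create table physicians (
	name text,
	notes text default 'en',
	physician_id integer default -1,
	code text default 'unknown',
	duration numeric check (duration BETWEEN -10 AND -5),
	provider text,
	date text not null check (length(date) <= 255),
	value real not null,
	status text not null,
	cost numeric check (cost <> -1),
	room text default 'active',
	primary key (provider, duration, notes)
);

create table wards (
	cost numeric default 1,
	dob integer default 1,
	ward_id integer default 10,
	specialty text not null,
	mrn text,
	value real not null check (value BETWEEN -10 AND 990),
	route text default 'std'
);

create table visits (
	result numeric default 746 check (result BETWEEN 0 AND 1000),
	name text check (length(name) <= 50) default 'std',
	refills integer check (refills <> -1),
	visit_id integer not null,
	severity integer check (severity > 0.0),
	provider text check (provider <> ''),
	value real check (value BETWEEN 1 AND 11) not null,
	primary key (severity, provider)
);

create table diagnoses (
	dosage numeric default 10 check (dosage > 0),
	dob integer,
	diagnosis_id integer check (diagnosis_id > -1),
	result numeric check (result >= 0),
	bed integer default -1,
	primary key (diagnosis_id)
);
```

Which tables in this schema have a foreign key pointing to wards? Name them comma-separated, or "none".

No REFERENCES clause anywhere in the schema names wards.

none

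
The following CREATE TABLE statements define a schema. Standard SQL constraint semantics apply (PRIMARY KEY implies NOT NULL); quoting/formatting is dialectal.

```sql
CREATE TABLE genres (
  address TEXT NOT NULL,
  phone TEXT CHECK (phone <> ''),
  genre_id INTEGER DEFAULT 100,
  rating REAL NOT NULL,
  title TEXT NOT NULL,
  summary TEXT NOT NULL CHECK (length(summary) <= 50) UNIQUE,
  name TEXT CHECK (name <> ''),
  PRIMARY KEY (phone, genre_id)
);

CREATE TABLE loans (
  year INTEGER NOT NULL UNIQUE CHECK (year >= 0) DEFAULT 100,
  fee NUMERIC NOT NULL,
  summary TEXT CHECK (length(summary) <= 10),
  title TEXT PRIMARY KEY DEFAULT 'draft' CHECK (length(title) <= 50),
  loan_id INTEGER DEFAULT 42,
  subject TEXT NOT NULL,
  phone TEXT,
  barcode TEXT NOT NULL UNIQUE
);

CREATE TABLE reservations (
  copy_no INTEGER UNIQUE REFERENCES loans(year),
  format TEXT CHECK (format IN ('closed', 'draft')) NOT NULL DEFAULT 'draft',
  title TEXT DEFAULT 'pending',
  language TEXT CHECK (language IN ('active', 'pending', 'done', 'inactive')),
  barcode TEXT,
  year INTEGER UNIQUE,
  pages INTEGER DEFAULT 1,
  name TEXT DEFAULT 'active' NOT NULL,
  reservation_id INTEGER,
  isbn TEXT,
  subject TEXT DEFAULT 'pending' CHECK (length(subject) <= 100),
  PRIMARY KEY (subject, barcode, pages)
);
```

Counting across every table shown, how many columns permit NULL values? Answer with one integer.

genres: 1 nullable (name — PK (phone, genre_id) and explicit NOT NULL columns excluded).
loans: 3 nullable (summary, loan_id, phone — PK (title) and explicit NOT NULL columns excluded).
reservations: 6 nullable (copy_no, title, language, year, reservation_id, isbn — PK (subject, barcode, pages) and explicit NOT NULL columns excluded).
Total: 1 + 3 + 6 = 10.

10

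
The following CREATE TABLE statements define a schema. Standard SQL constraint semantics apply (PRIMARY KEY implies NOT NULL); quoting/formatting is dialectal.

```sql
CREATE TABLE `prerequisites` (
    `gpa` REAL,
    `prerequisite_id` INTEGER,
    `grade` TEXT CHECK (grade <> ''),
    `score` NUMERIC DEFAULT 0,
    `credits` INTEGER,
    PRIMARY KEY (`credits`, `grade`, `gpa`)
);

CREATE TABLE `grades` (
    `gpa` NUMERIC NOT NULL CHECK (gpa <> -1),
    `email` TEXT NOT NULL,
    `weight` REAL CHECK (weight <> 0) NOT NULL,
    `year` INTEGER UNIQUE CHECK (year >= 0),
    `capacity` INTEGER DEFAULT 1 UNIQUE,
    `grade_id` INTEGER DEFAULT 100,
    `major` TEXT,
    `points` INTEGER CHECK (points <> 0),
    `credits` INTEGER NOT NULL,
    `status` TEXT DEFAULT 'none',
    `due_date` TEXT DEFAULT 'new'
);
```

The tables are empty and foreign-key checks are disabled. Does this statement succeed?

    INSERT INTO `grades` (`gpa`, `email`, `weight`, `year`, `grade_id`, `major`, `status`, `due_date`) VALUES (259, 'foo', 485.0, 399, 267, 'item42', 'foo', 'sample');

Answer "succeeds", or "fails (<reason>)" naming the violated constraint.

credits is omitted from the column list and has no DEFAULT, so it would receive NULL.
But credits is declared NOT NULL.

fails (NOT NULL on credits)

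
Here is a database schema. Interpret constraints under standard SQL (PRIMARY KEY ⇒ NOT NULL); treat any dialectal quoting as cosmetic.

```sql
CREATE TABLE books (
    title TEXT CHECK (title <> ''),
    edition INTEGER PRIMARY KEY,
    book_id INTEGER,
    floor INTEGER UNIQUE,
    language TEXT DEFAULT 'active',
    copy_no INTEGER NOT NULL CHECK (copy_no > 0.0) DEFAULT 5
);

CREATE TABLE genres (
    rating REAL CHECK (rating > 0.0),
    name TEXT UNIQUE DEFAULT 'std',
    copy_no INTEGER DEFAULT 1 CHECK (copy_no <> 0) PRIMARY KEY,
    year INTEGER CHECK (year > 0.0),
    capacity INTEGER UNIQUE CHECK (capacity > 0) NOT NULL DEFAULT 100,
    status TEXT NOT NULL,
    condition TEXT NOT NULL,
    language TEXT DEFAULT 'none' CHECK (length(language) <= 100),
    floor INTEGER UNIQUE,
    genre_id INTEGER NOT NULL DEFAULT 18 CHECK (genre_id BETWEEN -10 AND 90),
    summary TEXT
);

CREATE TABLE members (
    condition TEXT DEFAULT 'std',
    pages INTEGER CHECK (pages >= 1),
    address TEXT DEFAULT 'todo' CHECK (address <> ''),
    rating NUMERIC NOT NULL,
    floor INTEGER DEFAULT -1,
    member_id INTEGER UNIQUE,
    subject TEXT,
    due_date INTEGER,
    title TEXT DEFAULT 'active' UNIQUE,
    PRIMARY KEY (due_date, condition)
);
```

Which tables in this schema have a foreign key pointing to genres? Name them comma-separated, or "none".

No REFERENCES clause anywhere in the schema names genres.

none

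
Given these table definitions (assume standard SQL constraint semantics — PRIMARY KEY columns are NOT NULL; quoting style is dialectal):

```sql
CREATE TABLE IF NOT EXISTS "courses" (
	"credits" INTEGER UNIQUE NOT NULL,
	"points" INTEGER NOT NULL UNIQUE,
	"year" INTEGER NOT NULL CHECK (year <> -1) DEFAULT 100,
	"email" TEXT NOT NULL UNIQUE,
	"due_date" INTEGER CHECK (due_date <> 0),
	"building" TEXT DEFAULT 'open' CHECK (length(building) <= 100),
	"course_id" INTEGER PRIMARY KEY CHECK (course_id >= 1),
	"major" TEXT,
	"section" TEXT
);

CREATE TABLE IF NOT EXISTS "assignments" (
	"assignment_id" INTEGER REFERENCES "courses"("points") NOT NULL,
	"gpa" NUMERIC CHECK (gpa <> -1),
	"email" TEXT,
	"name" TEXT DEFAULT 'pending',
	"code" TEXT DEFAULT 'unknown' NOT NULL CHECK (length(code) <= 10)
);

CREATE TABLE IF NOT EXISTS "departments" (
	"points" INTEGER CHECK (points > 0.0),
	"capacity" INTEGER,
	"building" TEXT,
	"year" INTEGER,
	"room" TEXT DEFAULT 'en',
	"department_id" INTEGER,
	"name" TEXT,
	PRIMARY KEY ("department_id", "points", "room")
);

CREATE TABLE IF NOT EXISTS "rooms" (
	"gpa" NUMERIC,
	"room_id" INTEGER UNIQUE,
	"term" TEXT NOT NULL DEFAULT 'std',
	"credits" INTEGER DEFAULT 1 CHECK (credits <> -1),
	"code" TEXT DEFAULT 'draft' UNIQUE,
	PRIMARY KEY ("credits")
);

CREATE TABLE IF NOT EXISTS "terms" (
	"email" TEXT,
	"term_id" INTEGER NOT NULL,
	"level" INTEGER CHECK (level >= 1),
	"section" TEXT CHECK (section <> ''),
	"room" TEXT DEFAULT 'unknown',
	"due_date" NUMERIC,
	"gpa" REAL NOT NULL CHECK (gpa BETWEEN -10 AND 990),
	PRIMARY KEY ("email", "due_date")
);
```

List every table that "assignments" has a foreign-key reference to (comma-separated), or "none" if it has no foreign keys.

courses

- assignment_id REFERENCES courses(points).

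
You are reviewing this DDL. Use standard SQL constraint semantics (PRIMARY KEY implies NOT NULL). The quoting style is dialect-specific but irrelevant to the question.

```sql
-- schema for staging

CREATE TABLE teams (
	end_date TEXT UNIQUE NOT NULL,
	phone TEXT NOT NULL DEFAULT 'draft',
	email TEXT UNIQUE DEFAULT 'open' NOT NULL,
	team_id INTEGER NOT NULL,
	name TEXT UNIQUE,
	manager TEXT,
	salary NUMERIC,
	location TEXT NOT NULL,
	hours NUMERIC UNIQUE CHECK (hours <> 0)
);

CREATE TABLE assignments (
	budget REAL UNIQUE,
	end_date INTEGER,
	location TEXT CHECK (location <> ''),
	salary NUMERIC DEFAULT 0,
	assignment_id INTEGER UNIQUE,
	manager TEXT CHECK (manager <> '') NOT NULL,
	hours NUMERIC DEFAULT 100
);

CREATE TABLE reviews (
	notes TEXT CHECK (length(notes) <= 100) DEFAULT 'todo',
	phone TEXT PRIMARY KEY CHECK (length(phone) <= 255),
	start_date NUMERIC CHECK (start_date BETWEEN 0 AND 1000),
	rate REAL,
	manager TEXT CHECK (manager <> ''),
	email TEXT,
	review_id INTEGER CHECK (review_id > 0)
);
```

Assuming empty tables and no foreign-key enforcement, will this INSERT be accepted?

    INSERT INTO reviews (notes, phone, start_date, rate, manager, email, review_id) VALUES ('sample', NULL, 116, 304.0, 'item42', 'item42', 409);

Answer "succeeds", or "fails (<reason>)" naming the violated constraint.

fails (NOT NULL on phone)

phone is explicitly set to NULL, but phone is part of the PRIMARY KEY (implied NOT NULL).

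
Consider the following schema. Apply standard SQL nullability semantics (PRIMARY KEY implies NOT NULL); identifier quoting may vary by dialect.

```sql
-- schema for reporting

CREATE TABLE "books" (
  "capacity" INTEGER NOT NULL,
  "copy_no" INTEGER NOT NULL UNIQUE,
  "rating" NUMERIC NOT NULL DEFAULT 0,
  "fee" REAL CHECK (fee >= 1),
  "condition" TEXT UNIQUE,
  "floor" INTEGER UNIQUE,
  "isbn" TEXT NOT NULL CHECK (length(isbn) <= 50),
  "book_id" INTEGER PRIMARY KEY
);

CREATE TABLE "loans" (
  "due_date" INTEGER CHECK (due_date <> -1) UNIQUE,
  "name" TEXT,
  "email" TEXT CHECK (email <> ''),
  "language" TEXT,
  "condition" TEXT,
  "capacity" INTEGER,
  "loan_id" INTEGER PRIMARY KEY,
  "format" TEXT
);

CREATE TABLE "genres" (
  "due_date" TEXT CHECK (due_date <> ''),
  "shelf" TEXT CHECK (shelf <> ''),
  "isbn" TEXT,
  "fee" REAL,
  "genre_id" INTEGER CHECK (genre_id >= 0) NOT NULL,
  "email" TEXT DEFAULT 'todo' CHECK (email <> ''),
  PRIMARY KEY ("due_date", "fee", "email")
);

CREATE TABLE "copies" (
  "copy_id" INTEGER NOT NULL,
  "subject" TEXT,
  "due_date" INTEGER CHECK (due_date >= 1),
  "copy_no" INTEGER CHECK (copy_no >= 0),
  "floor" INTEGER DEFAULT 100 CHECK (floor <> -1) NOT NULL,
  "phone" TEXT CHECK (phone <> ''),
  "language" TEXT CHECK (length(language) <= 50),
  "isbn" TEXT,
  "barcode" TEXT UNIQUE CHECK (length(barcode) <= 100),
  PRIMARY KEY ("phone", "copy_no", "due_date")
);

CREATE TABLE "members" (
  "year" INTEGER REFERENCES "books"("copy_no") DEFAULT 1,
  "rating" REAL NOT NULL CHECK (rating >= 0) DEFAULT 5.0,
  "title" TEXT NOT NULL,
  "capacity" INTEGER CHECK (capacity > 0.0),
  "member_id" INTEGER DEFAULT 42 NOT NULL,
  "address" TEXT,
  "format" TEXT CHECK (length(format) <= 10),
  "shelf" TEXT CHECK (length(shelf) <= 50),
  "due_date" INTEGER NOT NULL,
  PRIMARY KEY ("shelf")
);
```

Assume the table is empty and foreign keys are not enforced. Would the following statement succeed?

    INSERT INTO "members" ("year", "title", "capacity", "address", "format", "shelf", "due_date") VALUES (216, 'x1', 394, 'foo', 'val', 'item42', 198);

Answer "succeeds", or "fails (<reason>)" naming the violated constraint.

NOT NULL columns: due_date is supplied; member_id defaults to 42; rating defaults to 5.0; shelf is supplied; title is supplied.
CHECK constraints: 394 satisfies (capacity > 0.0); 'val' satisfies (length(format) <= 10); 'item42' satisfies (length(shelf) <= 50).
No constraint is violated.

succeeds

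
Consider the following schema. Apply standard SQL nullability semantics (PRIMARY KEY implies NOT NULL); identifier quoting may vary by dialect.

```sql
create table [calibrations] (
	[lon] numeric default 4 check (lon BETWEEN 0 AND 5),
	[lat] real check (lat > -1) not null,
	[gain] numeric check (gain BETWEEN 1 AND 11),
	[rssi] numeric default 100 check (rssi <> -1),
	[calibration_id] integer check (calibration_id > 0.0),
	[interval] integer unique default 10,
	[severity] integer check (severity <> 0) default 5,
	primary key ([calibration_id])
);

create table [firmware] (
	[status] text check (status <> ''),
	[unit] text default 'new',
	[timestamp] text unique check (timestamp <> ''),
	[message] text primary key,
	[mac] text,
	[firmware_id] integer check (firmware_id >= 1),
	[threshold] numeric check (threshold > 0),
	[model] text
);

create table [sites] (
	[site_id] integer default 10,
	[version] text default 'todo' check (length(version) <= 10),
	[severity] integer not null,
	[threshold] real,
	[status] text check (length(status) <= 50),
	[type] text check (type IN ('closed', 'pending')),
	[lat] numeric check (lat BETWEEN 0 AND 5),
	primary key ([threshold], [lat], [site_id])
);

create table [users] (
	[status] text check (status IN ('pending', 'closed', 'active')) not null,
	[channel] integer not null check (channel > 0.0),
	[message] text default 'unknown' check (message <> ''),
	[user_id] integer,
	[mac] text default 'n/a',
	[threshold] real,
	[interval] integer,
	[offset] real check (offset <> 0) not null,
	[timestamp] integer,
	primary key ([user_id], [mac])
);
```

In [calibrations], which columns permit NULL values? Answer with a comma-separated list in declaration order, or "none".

- lon: CHECK does not forbid NULL (a CHECK constraint passes when its expression is NULL) → nullable.
- lat: declared NOT NULL → not nullable.
- gain: CHECK does not forbid NULL (a CHECK constraint passes when its expression is NULL) → nullable.
- rssi: CHECK does not forbid NULL (a CHECK constraint passes when its expression is NULL) → nullable.
- calibration_id: part of the PRIMARY KEY, which implies NOT NULL → not nullable.
- interval: UNIQUE does not imply NOT NULL → nullable.
- severity: CHECK does not forbid NULL (a CHECK constraint passes when its expression is NULL) → nullable.

lon, gain, rssi, interval, severity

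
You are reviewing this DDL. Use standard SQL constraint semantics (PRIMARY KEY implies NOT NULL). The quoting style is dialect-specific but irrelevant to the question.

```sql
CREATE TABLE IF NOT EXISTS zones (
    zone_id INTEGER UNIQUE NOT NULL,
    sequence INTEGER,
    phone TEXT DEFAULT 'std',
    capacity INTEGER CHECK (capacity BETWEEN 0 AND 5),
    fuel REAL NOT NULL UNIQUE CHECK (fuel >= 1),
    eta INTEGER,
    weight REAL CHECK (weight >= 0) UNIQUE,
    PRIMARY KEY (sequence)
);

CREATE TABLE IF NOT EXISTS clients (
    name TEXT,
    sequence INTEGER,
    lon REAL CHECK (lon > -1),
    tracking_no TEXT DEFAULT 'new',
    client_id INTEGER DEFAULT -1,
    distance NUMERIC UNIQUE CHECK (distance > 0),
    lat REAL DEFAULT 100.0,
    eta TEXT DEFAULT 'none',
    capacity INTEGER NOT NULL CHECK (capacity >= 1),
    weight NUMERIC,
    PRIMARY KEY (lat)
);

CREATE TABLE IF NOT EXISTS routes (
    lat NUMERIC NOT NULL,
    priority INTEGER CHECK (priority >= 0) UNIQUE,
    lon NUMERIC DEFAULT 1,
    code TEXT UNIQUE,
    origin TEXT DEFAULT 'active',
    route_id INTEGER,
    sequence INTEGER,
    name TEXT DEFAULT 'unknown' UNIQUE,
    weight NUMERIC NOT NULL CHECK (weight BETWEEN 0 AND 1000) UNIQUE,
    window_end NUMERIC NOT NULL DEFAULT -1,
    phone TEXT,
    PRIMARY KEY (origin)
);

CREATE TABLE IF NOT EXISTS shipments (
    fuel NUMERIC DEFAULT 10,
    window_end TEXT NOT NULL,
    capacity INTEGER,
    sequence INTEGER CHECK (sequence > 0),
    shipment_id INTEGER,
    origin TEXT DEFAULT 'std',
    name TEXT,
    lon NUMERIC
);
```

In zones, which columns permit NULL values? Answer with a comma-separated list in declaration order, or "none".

- zone_id: declared NOT NULL → not nullable.
- sequence: part of the PRIMARY KEY, which implies NOT NULL → not nullable.
- phone: DEFAULT only fills an omitted column; an explicit NULL is still allowed → nullable.
- capacity: CHECK does not forbid NULL (a CHECK constraint passes when its expression is NULL) → nullable.
- fuel: declared NOT NULL → not nullable.
- eta: no NOT NULL constraint applies → nullable.
- weight: CHECK does not forbid NULL (a CHECK constraint passes when its expression is NULL) → nullable.

phone, capacity, eta, weight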